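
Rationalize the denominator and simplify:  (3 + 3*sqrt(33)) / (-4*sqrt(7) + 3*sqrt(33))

(12*sqrt(7) + 9*sqrt(33) + 12*sqrt(231) + 297)/185

Multiply numerator and denominator by 4*sqrt(7) + 3*sqrt(33).
Denominator becomes 185; numerator becomes 12*sqrt(7) + 9*sqrt(33) + 12*sqrt(231) + 297.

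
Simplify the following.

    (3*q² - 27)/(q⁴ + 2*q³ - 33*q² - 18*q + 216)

3/(q² + 2*q - 24)

Factor: 3*q² - 27 = 3·(q - 3)·(q + 3);  q⁴ + 2*q³ - 33*q² - 18*q + 216 = (q + 6)·(q - 3)·(q - 4)·(q + 3)
Cancel the common factors (q - 3), (q + 3).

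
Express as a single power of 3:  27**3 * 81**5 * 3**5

27**3 = 3**9; 81**5 = 3**20; 3**5 = 3**5
Combine exponents: 3**34

3**34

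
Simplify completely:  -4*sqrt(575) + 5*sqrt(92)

4*sqrt(575) = 20*sqrt(23); 5*sqrt(92) = 10*sqrt(23)
Combine: (-20 + 10)·sqrt(23) = -10*sqrt(23)

-10*sqrt(23)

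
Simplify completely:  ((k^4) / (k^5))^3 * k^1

k^(-2)

Inside the bracket: (k^-1)
Raise to the power 3: (k^-3)
Multiply by k^1: add exponents.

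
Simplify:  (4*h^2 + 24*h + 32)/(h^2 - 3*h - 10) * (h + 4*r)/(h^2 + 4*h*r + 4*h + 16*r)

4/(h - 5)

Factor: 4*h^2 + 24*h + 32 = 4*(h + 4)*(h + 2);  h^2 - 3*h - 10 = (h - 5)*(h + 2);  h^2 + 4*h*r + 4*h + 16*r = (h + 4*r)*(h + 4)
Cancel the common factors (h + 4*r), (h + 2), (h + 4).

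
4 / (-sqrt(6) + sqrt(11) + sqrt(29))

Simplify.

Group as (sqrt(11) + sqrt(29)) - sqrt(6); multiply by (sqrt(11) + sqrt(29)) + sqrt(6), then rationalise the remaining surd.

(-17*sqrt(6) - 6*sqrt(29) + 12*sqrt(11) + sqrt(1914))/15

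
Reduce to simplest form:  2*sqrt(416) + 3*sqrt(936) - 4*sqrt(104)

2*sqrt(416) = 8*sqrt(26); 3*sqrt(936) = 18*sqrt(26); 4*sqrt(104) = 8*sqrt(26)
Combine: (8 + 18 - 8)·sqrt(26) = 18*sqrt(26)

18*sqrt(26)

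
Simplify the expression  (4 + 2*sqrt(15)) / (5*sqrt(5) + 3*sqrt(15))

(-25*sqrt(3) - 10*sqrt(5) + 6*sqrt(15) + 45)/5

Multiply numerator and denominator by -5*sqrt(5) + 3*sqrt(15).
Denominator becomes 10; numerator becomes -50*sqrt(3) - 20*sqrt(5) + 12*sqrt(15) + 90.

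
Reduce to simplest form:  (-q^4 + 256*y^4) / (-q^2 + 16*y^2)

Difference of fourth powers: factor out (-q^2 + 16*y^2).

q^2 + 16*y^2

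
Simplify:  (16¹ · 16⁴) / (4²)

16¹ = 2^4; 16⁴ = 2^16; 4² = 2^4
Combine exponents: 2^16

2^16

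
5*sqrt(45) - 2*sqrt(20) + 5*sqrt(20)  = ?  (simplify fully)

21*sqrt(5)

5*sqrt(45) = 15*sqrt(5); 2*sqrt(20) = 4*sqrt(5); 5*sqrt(20) = 10*sqrt(5)
Combine: (15 - 4 + 10)·sqrt(5) = 21*sqrt(5)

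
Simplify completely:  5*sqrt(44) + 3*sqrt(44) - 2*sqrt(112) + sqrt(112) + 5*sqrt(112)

5*sqrt(44) = 10*sqrt(11); 3*sqrt(44) = 6*sqrt(11); 2*sqrt(112) = 8*sqrt(7); sqrt(112) = 4*sqrt(7); 5*sqrt(112) = 20*sqrt(7)

16*sqrt(7) + 16*sqrt(11)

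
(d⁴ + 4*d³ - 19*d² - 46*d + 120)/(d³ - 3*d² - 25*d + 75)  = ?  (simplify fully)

(d² + 2*d - 8)/(d - 5)

Factor: d⁴ + 4*d³ - 19*d² - 46*d + 120 = (d - 2)·(d - 3)·(d + 4)·(d + 5);  d³ - 3*d² - 25*d + 75 = (d - 3)·(d + 5)·(d - 5)
Cancel the common factors (d + 5), (d - 3).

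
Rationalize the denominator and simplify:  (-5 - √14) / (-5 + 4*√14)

(-25*√14 - 81)/199

Multiply numerator and denominator by -4*√14 - 5.
Denominator becomes -199; numerator becomes 81 + 25*√14.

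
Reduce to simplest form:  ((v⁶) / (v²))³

v^12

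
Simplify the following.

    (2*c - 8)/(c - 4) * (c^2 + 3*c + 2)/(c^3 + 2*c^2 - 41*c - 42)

(2*c + 4)/(c^2 + c - 42)

Factor: 2*c - 8 = 2*(c - 4);  c^2 + 3*c + 2 = (c + 1)*(c + 2);  c^3 + 2*c^2 - 41*c - 42 = (c + 7)*(c - 6)*(c + 1)
Cancel the common factors (c + 1), (c - 4).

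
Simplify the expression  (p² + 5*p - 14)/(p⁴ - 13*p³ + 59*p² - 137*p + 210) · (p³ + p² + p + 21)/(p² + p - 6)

Factor: p² + 5*p - 14 = (p - 2)·(p + 7);  p⁴ - 13*p³ + 59*p² - 137*p + 210 = (p - 5)·(p² - 2*p + 7)·(p - 6);  p³ + p² + p + 21 = (p + 3)·(p² - 2*p + 7);  p² + p - 6 = (p + 3)·(p - 2)
Cancel the common factors (p² - 2*p + 7), (p + 3), (p - 2).

(p + 7)/(p² - 11*p + 30)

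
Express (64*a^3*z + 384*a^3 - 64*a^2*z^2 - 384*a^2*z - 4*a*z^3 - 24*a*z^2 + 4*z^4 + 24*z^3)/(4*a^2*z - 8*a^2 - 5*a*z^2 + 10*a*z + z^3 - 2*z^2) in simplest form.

(16*a*z + 96*a + 4*z^2 + 24*z)/(z - 2)

Factor: 64*a^3*z + 384*a^3 - 64*a^2*z^2 - 384*a^2*z - 4*a*z^3 - 24*a*z^2 + 4*z^4 + 24*z^3 = 4*(-a + z)*(-4*a + z)*(z + 6)*(4*a + z);  4*a^2*z - 8*a^2 - 5*a*z^2 + 10*a*z + z^3 - 2*z^2 = (z - 2)*(-4*a + z)*(-a + z)
Cancel the common factors (-4*a + z), (-a + z).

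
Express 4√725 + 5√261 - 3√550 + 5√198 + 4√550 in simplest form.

20*√22 + 35*√29

4√725 = 20*√29; 5√261 = 15*√29; 3√550 = 15*√22; 5√198 = 15*√22; 4√550 = 20*√22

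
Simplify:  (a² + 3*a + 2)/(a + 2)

a + 1

Factor: a² + 3*a + 2 = (a + 1)·(a + 2)
Cancel the common factor (a + 2).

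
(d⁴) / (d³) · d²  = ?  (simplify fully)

d³

Quotient: d¹
Multiply by d²: add exponents.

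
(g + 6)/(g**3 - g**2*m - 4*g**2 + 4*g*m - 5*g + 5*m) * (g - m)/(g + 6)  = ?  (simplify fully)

Factor: g**3 - g**2*m - 4*g**2 + 4*g*m - 5*g + 5*m = (g - m)*(g - 5)*(g + 1)
Cancel the common factors (g - m), (g + 6).

1/(g**2 - 4*g - 5)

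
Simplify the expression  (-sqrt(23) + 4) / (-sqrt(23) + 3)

(-sqrt(23) + 11)/14

Multiply numerator and denominator by 3 + sqrt(23).
Denominator becomes -14; numerator becomes -11 + sqrt(23).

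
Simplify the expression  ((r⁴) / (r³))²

Inside the bracket: r¹
Raise to the power 2: r²

r²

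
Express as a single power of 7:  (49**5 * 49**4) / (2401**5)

49**5 = 7**10; 49**4 = 7**8; 2401**5 = 7**20
Combine exponents: 7**(-2)

7**(-2)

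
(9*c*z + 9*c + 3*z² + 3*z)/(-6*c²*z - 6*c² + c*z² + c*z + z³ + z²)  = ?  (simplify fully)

3/(-2*c + z)

Factor: 9*c*z + 9*c + 3*z² + 3*z = 3·(z + 1)·(3*c + z);  -6*c²*z - 6*c² + c*z² + c*z + z³ + z² = (3*c + z)·(-2*c + z)·(z + 1)
Cancel the common factors (3*c + z), (z + 1).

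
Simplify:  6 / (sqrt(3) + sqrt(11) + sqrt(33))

(-150*sqrt(11) - 246*sqrt(3) + 396 + 114*sqrt(33))/229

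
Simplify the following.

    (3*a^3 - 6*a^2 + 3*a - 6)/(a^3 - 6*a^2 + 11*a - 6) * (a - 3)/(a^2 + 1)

Factor: 3*a^3 - 6*a^2 + 3*a - 6 = 3*(a^2 + 1)*(a - 2);  a^3 - 6*a^2 + 11*a - 6 = (a - 1)*(a - 2)*(a - 3)
Cancel the common factors (a^2 + 1), (a - 3), (a - 2).

3/(a - 1)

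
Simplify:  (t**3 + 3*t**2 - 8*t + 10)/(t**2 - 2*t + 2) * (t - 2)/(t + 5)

t - 2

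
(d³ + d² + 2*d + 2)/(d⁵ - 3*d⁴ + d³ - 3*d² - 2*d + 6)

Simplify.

1/(d² - 4*d + 3)

Factor: d³ + d² + 2*d + 2 = (d + 1)·(d² + 2);  d⁵ - 3*d⁴ + d³ - 3*d² - 2*d + 6 = (d² + 2)·(d + 1)·(d - 1)·(d - 3)
Cancel the common factors (d² + 2), (d + 1).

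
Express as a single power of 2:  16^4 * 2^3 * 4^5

16^4 = 2^16; 2^3 = 2^3; 4^5 = 2^10
Combine exponents: 2^29

2^29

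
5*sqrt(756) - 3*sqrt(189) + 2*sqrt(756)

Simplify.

5*sqrt(756) = 30*sqrt(21); 3*sqrt(189) = 9*sqrt(21); 2*sqrt(756) = 12*sqrt(21)
Combine: (30 - 9 + 12)·sqrt(21) = 33*sqrt(21)

33*sqrt(21)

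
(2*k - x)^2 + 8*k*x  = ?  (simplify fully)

(2*k + x)^2

Expand the square and combine the 8*k*x term.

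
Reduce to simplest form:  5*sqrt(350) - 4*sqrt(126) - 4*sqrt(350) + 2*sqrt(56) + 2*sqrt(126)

3*sqrt(14)

5*sqrt(350) = 25*sqrt(14); 4*sqrt(126) = 12*sqrt(14); 4*sqrt(350) = 20*sqrt(14); 2*sqrt(56) = 4*sqrt(14); 2*sqrt(126) = 6*sqrt(14)
Combine: (25 - 12 - 20 + 4 + 6)·sqrt(14) = 3*sqrt(14)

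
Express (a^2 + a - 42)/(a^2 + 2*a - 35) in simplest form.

Factor: a^2 + a - 42 = (a - 6)*(a + 7);  a^2 + 2*a - 35 = (a - 5)*(a + 7)
Cancel the common factor (a + 7).

(a - 6)/(a - 5)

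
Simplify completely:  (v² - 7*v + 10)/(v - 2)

v - 5

Factor: v² - 7*v + 10 = (v - 5)·(v - 2)
Cancel the common factor (v - 2).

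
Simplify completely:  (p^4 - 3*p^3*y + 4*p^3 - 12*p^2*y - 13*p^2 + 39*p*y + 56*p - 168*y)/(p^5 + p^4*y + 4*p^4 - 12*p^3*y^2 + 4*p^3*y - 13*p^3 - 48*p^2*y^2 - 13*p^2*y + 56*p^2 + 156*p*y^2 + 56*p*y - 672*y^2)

1/(p + 4*y)

Factor: p^4 - 3*p^3*y + 4*p^3 - 12*p^2*y - 13*p^2 + 39*p*y + 56*p - 168*y = (p^2 - 3*p + 8)*(p + 7)*(p - 3*y);  p^5 + p^4*y + 4*p^4 - 12*p^3*y^2 + 4*p^3*y - 13*p^3 - 48*p^2*y^2 - 13*p^2*y + 56*p^2 + 156*p*y^2 + 56*p*y - 672*y^2 = (p + 4*y)*(p + 7)*(p - 3*y)*(p^2 - 3*p + 8)
Cancel the common factors (p^2 - 3*p + 8), (p + 7), (p - 3*y).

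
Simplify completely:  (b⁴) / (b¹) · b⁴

b⁷

Quotient: b³
Multiply by b⁴: add exponents.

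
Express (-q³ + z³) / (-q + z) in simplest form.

q² + q*z + z²

z^3 - q^3 = (-q + z)(q² + q*z + z²).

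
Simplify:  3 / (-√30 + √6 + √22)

Group as (√6 + √22) - √30; multiply by (√6 + √22) + √30, then rationalise the remaining surd.

(3*√30 + 21*√22 + 69*√6 + 18*√110)/262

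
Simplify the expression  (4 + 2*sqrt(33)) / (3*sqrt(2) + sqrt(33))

Multiply numerator and denominator by -3*sqrt(2) + sqrt(33).
Denominator becomes 15; numerator becomes -6*sqrt(66) - 12*sqrt(2) + 4*sqrt(33) + 66.

(-6*sqrt(66) - 12*sqrt(2) + 4*sqrt(33) + 66)/15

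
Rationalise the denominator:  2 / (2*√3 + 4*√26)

(-√3 + 2*√26)/101

Multiply numerator and denominator by -2*√3 + 4*√26.
Denominator becomes 404; numerator becomes -4*√3 + 8*√26.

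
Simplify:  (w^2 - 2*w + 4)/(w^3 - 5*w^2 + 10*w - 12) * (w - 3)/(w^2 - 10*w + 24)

1/(w^2 - 10*w + 24)

Factor: w^3 - 5*w^2 + 10*w - 12 = (w - 3)*(w^2 - 2*w + 4);  w^2 - 10*w + 24 = (w - 4)*(w - 6)
Cancel the common factors (w^2 - 2*w + 4), (w - 3).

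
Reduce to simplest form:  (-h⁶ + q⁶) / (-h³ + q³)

h³ + q³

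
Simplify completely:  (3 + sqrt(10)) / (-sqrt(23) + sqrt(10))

Multiply numerator and denominator by sqrt(10) + sqrt(23).
Denominator becomes -13; numerator becomes 3*sqrt(10) + 10 + 3*sqrt(23) + sqrt(230).

(-sqrt(230) - 3*sqrt(23) - 10 - 3*sqrt(10))/13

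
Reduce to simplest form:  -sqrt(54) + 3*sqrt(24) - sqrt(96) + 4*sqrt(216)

23*sqrt(6)

sqrt(54) = 3*sqrt(6); 3*sqrt(24) = 6*sqrt(6); sqrt(96) = 4*sqrt(6); 4*sqrt(216) = 24*sqrt(6)
Combine: (-3 + 6 - 4 + 24)·sqrt(6) = 23*sqrt(6)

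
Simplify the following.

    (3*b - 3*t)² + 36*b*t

9*(b + t)²

Expanding gives 9*b² + 18*b*t + 9*t², a perfect square.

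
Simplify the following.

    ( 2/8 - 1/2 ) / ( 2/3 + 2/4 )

-3/14

Numerator: 2/8 - 1/2 = -1/4
Denominator: 2/3 + 2/4 = 7/6
Divide: (-1/4) · (6/7) = -3/14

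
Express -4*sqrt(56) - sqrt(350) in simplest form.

-13*sqrt(14)

4*sqrt(56) = 8*sqrt(14); sqrt(350) = 5*sqrt(14)
Combine: (-8 - 5)·sqrt(14) = -13*sqrt(14)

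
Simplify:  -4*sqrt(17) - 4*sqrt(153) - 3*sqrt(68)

4*sqrt(17) = 4*sqrt(17); 4*sqrt(153) = 12*sqrt(17); 3*sqrt(68) = 6*sqrt(17)
Combine: (-4 - 12 - 6)·sqrt(17) = -22*sqrt(17)

-22*sqrt(17)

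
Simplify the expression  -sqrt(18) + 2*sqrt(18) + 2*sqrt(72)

sqrt(18) = 3*sqrt(2); 2*sqrt(18) = 6*sqrt(2); 2*sqrt(72) = 12*sqrt(2)
Combine: (-3 + 6 + 12)·sqrt(2) = 15*sqrt(2)

15*sqrt(2)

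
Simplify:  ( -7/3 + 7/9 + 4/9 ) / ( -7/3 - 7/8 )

Numerator: -7/3 + 7/9 + 4/9 = -10/9
Denominator: -7/3 - 7/8 = -77/24
Divide: (-10/9) · (-24/77) = 80/231

80/231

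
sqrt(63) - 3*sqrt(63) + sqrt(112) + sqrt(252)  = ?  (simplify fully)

4*sqrt(7)

sqrt(63) = 3*sqrt(7); 3*sqrt(63) = 9*sqrt(7); sqrt(112) = 4*sqrt(7); sqrt(252) = 6*sqrt(7)
Combine: (3 - 9 + 4 + 6)·sqrt(7) = 4*sqrt(7)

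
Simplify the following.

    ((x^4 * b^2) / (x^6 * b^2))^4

x^(-8)

Inside the bracket: (x^-2)
Raise to the power 4: (x^-8)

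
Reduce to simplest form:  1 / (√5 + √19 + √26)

(-√2470 - √26 + 6*√19 + 20*√5)/188

Group as (√5 + √26) + √19; multiply by (√5 + √26) - √19, then rationalise the remaining surd.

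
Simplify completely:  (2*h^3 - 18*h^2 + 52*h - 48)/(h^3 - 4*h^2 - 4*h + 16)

Factor: 2*h^3 - 18*h^2 + 52*h - 48 = 2*(h - 2)*(h - 4)*(h - 3);  h^3 - 4*h^2 - 4*h + 16 = (h + 2)*(h - 2)*(h - 4)
Cancel the common factors (h - 4), (h - 2).

(2*h - 6)/(h + 2)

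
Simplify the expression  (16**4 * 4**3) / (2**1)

16**4 = 2**16; 4**3 = 2**6; 2**1 = 2**1
Combine exponents: 2**21

2**21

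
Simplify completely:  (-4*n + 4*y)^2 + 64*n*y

Expanding gives 16*n^2 + 32*n*y + 16*y^2, a perfect square.

16*(n + y)^2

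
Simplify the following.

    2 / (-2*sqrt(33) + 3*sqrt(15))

(4*sqrt(33) + 6*sqrt(15))/3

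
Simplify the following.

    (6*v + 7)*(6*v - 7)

36*v**2 - 49

Product of conjugates: (P+Q)(P-Q) = P**2 - Q**2.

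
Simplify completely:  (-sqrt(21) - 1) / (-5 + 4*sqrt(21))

(-89 - 9*sqrt(21))/311

Multiply numerator and denominator by -4*sqrt(21) - 5.
Denominator becomes -311; numerator becomes 9*sqrt(21) + 89.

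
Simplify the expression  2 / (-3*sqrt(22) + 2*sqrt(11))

Multiply numerator and denominator by 2*sqrt(11) + 3*sqrt(22).
Denominator becomes -154; numerator becomes 4*sqrt(11) + 6*sqrt(22).

(-3*sqrt(22) - 2*sqrt(11))/77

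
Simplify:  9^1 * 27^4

3^14

9^1 = 3^2; 27^4 = 3^12
Combine exponents: 3^14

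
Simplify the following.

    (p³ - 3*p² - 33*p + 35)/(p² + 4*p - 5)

p - 7

Factor: p³ - 3*p² - 33*p + 35 = (p - 7)·(p + 5)·(p - 1);  p² + 4*p - 5 = (p + 5)·(p - 1)
Cancel the common factors (p - 1), (p + 5).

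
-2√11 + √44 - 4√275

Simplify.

2√11 = 2*√11; √44 = 2*√11; 4√275 = 20*√11
Combine: (-2 + 2 - 20)·√11 = -20*√11

-20*√11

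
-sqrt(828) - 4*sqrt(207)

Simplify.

-18*sqrt(23)

sqrt(828) = 6*sqrt(23); 4*sqrt(207) = 12*sqrt(23)
Combine: (-6 - 12)·sqrt(23) = -18*sqrt(23)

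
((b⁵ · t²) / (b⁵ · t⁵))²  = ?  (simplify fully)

Inside the bracket: (t^-3)
Raise to the power 2: (t^-6)

t^(-6)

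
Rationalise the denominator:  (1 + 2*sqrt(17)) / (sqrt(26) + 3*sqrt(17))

Multiply numerator and denominator by -sqrt(26) + 3*sqrt(17).
Denominator becomes 127; numerator becomes -2*sqrt(442) - sqrt(26) + 3*sqrt(17) + 102.

(-2*sqrt(442) - sqrt(26) + 3*sqrt(17) + 102)/127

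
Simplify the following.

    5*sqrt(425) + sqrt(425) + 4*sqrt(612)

54*sqrt(17)

5*sqrt(425) = 25*sqrt(17); sqrt(425) = 5*sqrt(17); 4*sqrt(612) = 24*sqrt(17)
Combine: (25 + 5 + 24)·sqrt(17) = 54*sqrt(17)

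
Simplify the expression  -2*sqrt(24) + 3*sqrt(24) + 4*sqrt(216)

2*sqrt(24) = 4*sqrt(6); 3*sqrt(24) = 6*sqrt(6); 4*sqrt(216) = 24*sqrt(6)
Combine: (-4 + 6 + 24)·sqrt(6) = 26*sqrt(6)

26*sqrt(6)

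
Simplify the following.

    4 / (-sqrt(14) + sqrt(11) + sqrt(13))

Group as (sqrt(11) + sqrt(13)) - sqrt(14); multiply by (sqrt(11) + sqrt(13)) + sqrt(14), then rationalise the remaining surd.

(-5*sqrt(14) + 6*sqrt(13) + 8*sqrt(11) + sqrt(2002))/59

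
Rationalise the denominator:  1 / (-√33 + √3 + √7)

(-23*√33 - 29*√7 - 37*√3 - 6*√77)/445

Group as (√3 + √7) - √33; multiply by (√3 + √7) + √33, then rationalise the remaining surd.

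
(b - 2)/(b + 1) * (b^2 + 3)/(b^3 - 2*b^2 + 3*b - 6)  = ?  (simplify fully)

1/(b + 1)

Factor: b^3 - 2*b^2 + 3*b - 6 = (b^2 + 3)*(b - 2)
Cancel the common factors (b^2 + 3), (b - 2).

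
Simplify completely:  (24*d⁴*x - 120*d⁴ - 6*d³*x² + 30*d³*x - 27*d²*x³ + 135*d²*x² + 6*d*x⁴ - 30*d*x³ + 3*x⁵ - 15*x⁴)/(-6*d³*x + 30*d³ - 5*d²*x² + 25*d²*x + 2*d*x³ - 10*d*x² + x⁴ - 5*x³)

(-12*d² + 9*d*x + 3*x²)/(3*d + x)

Factor: 24*d⁴*x - 120*d⁴ - 6*d³*x² + 30*d³*x - 27*d²*x³ + 135*d²*x² + 6*d*x⁴ - 30*d*x³ + 3*x⁵ - 15*x⁴ = 3·(-d + x)·(d + x)·(x - 5)·(4*d + x)·(-2*d + x);  -6*d³*x + 30*d³ - 5*d²*x² + 25*d²*x + 2*d*x³ - 10*d*x² + x⁴ - 5*x³ = (-2*d + x)·(x - 5)·(3*d + x)·(d + x)
Cancel the common factors (-2*d + x), (d + x), (x - 5).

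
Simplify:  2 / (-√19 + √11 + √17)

(-18*√19 + 26*√17 + 50*√11 + 4*√3553)/667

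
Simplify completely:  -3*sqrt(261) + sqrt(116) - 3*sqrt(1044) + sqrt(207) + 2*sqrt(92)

3*sqrt(261) = 9*sqrt(29); sqrt(116) = 2*sqrt(29); 3*sqrt(1044) = 18*sqrt(29); sqrt(207) = 3*sqrt(23); 2*sqrt(92) = 4*sqrt(23)

-25*sqrt(29) + 7*sqrt(23)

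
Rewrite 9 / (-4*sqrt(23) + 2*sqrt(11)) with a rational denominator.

Multiply numerator and denominator by 2*sqrt(11) + 4*sqrt(23).
Denominator becomes -324; numerator becomes 18*sqrt(11) + 36*sqrt(23).

(-2*sqrt(23) - sqrt(11))/18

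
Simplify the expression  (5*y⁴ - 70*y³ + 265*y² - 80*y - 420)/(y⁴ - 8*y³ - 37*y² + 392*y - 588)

Factor: 5*y⁴ - 70*y³ + 265*y² - 80*y - 420 = 5·(y - 7)·(y + 1)·(y - 2)·(y - 6);  y⁴ - 8*y³ - 37*y² + 392*y - 588 = (y - 7)·(y + 7)·(y - 6)·(y - 2)
Cancel the common factors (y - 6), (y - 7), (y - 2).

(5*y + 5)/(y + 7)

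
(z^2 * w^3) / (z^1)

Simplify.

w^3*z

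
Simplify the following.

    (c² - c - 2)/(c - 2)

Factor: c² - c - 2 = (c + 1)·(c - 2)
Cancel the common factor (c - 2).

c + 1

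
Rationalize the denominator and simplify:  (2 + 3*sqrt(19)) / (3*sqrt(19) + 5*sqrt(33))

(-171 - 6*sqrt(19) + 10*sqrt(33) + 15*sqrt(627))/654

Multiply numerator and denominator by -5*sqrt(33) + 3*sqrt(19).
Denominator becomes -654; numerator becomes -15*sqrt(627) - 10*sqrt(33) + 6*sqrt(19) + 171.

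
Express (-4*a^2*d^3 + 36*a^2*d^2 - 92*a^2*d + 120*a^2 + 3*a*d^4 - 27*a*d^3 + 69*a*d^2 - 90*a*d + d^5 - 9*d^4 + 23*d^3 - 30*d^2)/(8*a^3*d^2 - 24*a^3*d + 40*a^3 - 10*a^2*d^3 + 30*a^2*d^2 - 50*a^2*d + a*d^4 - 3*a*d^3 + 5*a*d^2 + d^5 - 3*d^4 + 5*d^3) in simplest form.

Factor: -4*a^2*d^3 + 36*a^2*d^2 - 92*a^2*d + 120*a^2 + 3*a*d^4 - 27*a*d^3 + 69*a*d^2 - 90*a*d + d^5 - 9*d^4 + 23*d^3 - 30*d^2 = (4*a + d)*(d^2 - 3*d + 5)*(-a + d)*(d - 6);  8*a^3*d^2 - 24*a^3*d + 40*a^3 - 10*a^2*d^3 + 30*a^2*d^2 - 50*a^2*d + a*d^4 - 3*a*d^3 + 5*a*d^2 + d^5 - 3*d^4 + 5*d^3 = (d^2 - 3*d + 5)*(-2*a + d)*(4*a + d)*(-a + d)
Cancel the common factors (d^2 - 3*d + 5), (4*a + d), (-a + d).

(-d + 6)/(2*a - d)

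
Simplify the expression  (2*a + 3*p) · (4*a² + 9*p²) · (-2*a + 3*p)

-16*a⁴ + 81*p⁴

((3*p)+(2*a))((3*p)-(2*a)) = -4*a² + 9*p²; continue pairing.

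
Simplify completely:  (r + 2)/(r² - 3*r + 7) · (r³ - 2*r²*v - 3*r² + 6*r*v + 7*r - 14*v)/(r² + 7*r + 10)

Factor: r³ - 2*r²*v - 3*r² + 6*r*v + 7*r - 14*v = (r² - 3*r + 7)·(r - 2*v);  r² + 7*r + 10 = (r + 2)·(r + 5)
Cancel the common factors (r² - 3*r + 7), (r + 2).

(r - 2*v)/(r + 5)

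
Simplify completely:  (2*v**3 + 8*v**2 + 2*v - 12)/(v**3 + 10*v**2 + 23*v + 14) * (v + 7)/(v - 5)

Factor: 2*v**3 + 8*v**2 + 2*v - 12 = 2*(v - 1)*(v + 2)*(v + 3);  v**3 + 10*v**2 + 23*v + 14 = (v + 1)*(v + 2)*(v + 7)
Cancel the common factors (v + 2), (v + 7).

(2*v**2 + 4*v - 6)/(v**2 - 4*v - 5)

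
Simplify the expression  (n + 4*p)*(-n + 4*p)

-n^2 + 16*p^2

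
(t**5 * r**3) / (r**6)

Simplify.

t**5/r**3

Quotient: t**5 * (r**-3)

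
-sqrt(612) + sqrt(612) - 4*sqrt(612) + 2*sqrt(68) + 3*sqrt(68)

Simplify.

sqrt(612) = 6*sqrt(17); sqrt(612) = 6*sqrt(17); 4*sqrt(612) = 24*sqrt(17); 2*sqrt(68) = 4*sqrt(17); 3*sqrt(68) = 6*sqrt(17)
Combine: (-6 + 6 - 24 + 4 + 6)·sqrt(17) = -14*sqrt(17)

-14*sqrt(17)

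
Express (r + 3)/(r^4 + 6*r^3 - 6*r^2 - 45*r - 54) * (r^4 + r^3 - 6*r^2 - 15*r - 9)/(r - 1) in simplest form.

(r^2 + 4*r + 3)/(r^2 + 5*r - 6)

Factor: r^4 + 6*r^3 - 6*r^2 - 45*r - 54 = (r - 3)*(r + 6)*(r^2 + 3*r + 3);  r^4 + r^3 - 6*r^2 - 15*r - 9 = (r + 1)*(r^2 + 3*r + 3)*(r - 3)
Cancel the common factors (r^2 + 3*r + 3), (r - 3).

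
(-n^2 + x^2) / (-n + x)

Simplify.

n + x

-n^2 + x^2 factors as (-n + x)*(n + x).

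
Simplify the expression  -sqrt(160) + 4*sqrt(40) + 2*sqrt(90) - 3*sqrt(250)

-5*sqrt(10)

sqrt(160) = 4*sqrt(10); 4*sqrt(40) = 8*sqrt(10); 2*sqrt(90) = 6*sqrt(10); 3*sqrt(250) = 15*sqrt(10)
Combine: (-4 + 8 + 6 - 15)·sqrt(10) = -5*sqrt(10)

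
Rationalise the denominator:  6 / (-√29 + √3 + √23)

Group as (√3 + √23) - √29; multiply by (√3 + √23) + √29, then rationalise the remaining surd.

(6*√29 + 18*√23 + 98*√3 + 4*√2001)/89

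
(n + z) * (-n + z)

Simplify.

(z+n)(z-n) = -n^2 + z^2.

-n^2 + z^2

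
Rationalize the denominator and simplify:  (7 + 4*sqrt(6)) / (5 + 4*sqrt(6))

(8*sqrt(6) + 61)/71

Multiply numerator and denominator by -4*sqrt(6) + 5.
Denominator becomes -71; numerator becomes -61 - 8*sqrt(6).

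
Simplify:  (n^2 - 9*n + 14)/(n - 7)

Factor: n^2 - 9*n + 14 = (n - 7)*(n - 2)
Cancel the common factor (n - 7).

n - 2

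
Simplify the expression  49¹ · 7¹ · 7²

49¹ = 7^2; 7¹ = 7^1; 7² = 7^2
Combine exponents: 7^5

7^5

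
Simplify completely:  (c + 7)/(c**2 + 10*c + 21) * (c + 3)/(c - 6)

1/(c - 6)

Factor: c**2 + 10*c + 21 = (c + 7)*(c + 3)
Cancel the common factors (c + 3), (c + 7).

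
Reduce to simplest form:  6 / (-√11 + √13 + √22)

Group as (√13 + √22) - √11; multiply by (√13 + √22) + √11, then rationalise the remaining surd.

(-36*√11 + 3*√22 + 30*√13 + 33*√26)/142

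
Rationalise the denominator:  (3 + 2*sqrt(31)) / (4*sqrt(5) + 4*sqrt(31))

Multiply numerator and denominator by -4*sqrt(5) + 4*sqrt(31).
Denominator becomes 416; numerator becomes -8*sqrt(155) - 12*sqrt(5) + 12*sqrt(31) + 248.

(-2*sqrt(155) - 3*sqrt(5) + 3*sqrt(31) + 62)/104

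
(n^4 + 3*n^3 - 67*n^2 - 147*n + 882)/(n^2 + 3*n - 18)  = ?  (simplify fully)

n^2 - 49

Factor: n^4 + 3*n^3 - 67*n^2 - 147*n + 882 = (n - 3)*(n + 6)*(n + 7)*(n - 7);  n^2 + 3*n - 18 = (n + 6)*(n - 3)
Cancel the common factors (n - 3), (n + 6).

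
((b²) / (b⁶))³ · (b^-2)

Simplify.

Inside the bracket: (b^-4)
Raise to the power 3: (b^-12)
Multiply by (b^-2): add exponents.

b^(-14)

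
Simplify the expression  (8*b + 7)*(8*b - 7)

64*b^2 - 49

Product of conjugates: (P+Q)(P-Q) = P^2 - Q^2.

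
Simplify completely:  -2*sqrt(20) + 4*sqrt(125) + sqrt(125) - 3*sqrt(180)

3*sqrt(5)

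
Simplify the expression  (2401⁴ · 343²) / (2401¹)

7^18

2401⁴ = 7^16; 343² = 7^6; 2401¹ = 7^4
Combine exponents: 7^18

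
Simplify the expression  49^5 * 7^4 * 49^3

7^20

49^5 = 7^10; 7^4 = 7^4; 49^3 = 7^6
Combine exponents: 7^20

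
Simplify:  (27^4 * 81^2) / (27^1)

3^17

27^4 = 3^12; 81^2 = 3^8; 27^1 = 3^3
Combine exponents: 3^17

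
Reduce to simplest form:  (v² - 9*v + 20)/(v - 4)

v - 5

Factor: v² - 9*v + 20 = (v - 4)·(v - 5)
Cancel the common factor (v - 4).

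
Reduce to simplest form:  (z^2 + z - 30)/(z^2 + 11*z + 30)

(z - 5)/(z + 5)

Factor: z^2 + z - 30 = (z - 5)*(z + 6);  z^2 + 11*z + 30 = (z + 6)*(z + 5)
Cancel the common factor (z + 6).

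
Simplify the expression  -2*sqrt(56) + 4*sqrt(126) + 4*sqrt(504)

32*sqrt(14)

2*sqrt(56) = 4*sqrt(14); 4*sqrt(126) = 12*sqrt(14); 4*sqrt(504) = 24*sqrt(14)
Combine: (-4 + 12 + 24)·sqrt(14) = 32*sqrt(14)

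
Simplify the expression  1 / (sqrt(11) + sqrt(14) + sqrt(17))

(-sqrt(2618) + 4*sqrt(17) + 7*sqrt(14) + 10*sqrt(11))/276

Group as (sqrt(14) + sqrt(17)) + sqrt(11); multiply by (sqrt(14) + sqrt(17)) - sqrt(11), then rationalise the remaining surd.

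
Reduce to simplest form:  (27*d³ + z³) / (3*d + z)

(3*d)^3 + z^3 = (3*d + z)(9*d² - 3*d*z + z²).

9*d² - 3*d*z + z²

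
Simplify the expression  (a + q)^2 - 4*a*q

(a - q)^2

Expanding gives a^2 - 2*a*q + q^2, a perfect square.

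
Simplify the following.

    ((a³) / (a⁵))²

a^(-4)

Inside the bracket: (a^-2)
Raise to the power 2: (a^-4)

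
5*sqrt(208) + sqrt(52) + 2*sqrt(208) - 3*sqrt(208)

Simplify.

18*sqrt(13)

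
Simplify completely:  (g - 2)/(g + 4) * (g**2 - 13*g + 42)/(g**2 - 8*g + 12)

(g - 7)/(g + 4)

Factor: g**2 - 13*g + 42 = (g - 6)*(g - 7);  g**2 - 8*g + 12 = (g - 2)*(g - 6)
Cancel the common factors (g - 2), (g - 6).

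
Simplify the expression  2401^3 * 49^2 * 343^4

7^28

2401^3 = 7^12; 49^2 = 7^4; 343^4 = 7^12
Combine exponents: 7^28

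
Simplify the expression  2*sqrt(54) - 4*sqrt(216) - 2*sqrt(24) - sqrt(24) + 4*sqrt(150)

-4*sqrt(6)

2*sqrt(54) = 6*sqrt(6); 4*sqrt(216) = 24*sqrt(6); 2*sqrt(24) = 4*sqrt(6); sqrt(24) = 2*sqrt(6); 4*sqrt(150) = 20*sqrt(6)
Combine: (6 - 24 - 4 - 2 + 20)·sqrt(6) = -4*sqrt(6)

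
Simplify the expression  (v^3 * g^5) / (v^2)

g^5*v

Quotient: v^1 * g^5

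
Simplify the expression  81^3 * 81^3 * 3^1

3^25

81^3 = 3^12; 81^3 = 3^12; 3^1 = 3^1
Combine exponents: 3^25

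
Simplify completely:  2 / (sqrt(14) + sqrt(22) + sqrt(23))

Group as (sqrt(14) + sqrt(23)) + sqrt(22); multiply by (sqrt(14) + sqrt(23)) - sqrt(22), then rationalise the remaining surd.

(-8*sqrt(1771) + 26*sqrt(23) + 30*sqrt(22) + 62*sqrt(14))/1063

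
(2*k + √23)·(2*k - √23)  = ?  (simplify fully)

4*k² - 23

(2*k)^2 - (√23)^2 = 4*k² - 23.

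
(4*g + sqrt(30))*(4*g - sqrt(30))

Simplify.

Difference of squares with P = 4*g, Q = sqrt(30).

16*g^2 - 30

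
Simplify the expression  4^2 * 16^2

4^2 = 2^4; 16^2 = 2^8
Combine exponents: 2^12

2^12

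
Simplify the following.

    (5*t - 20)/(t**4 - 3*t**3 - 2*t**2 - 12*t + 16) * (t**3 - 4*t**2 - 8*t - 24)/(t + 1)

(5*t - 30)/(t**2 - 1)

Factor: 5*t - 20 = 5*(t - 4);  t**4 - 3*t**3 - 2*t**2 - 12*t + 16 = (t - 1)*(t**2 + 2*t + 4)*(t - 4);  t**3 - 4*t**2 - 8*t - 24 = (t**2 + 2*t + 4)*(t - 6)
Cancel the common factors (t**2 + 2*t + 4), (t - 4).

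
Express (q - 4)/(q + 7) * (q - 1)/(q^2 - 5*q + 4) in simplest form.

Factor: q^2 - 5*q + 4 = (q - 4)*(q - 1)
Cancel the common factors (q - 4), (q - 1).

1/(q + 7)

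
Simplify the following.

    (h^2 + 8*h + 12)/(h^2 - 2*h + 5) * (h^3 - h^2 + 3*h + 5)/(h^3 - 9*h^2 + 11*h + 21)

Factor: h^2 + 8*h + 12 = (h + 6)*(h + 2);  h^3 - h^2 + 3*h + 5 = (h^2 - 2*h + 5)*(h + 1);  h^3 - 9*h^2 + 11*h + 21 = (h - 3)*(h + 1)*(h - 7)
Cancel the common factors (h^2 - 2*h + 5), (h + 1).

(h^2 + 8*h + 12)/(h^2 - 10*h + 21)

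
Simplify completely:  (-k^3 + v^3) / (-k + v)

v^3 - k^3 = (-k + v)(k^2 + k*v + v^2).

k^2 + k*v + v^2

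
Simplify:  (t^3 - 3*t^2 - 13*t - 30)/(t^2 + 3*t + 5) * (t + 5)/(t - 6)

t + 5

Factor: t^3 - 3*t^2 - 13*t - 30 = (t^2 + 3*t + 5)*(t - 6)
Cancel the common factors (t^2 + 3*t + 5), (t - 6).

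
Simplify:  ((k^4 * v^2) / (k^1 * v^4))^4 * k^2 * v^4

k^14/v^4

Inside the bracket: k^3 * (v^-2)
Raise to the power 4: k^12 * (v^-8)
Multiply by k^2 * v^4: add exponents.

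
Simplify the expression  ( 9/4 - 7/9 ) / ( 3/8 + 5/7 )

742/549

Numerator: 9/4 - 7/9 = 53/36
Denominator: 3/8 + 5/7 = 61/56
Divide: (53/36) · (56/61) = 742/549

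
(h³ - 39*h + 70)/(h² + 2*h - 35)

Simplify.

h - 2

Factor: h³ - 39*h + 70 = (h - 5)·(h + 7)·(h - 2);  h² + 2*h - 35 = (h - 5)·(h + 7)
Cancel the common factors (h + 7), (h - 5).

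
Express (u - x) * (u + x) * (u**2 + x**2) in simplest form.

Telescope via difference of squares: (u+x)(u-x) = u**2 - x**2, then repeat with the next factor.

u**4 - x**4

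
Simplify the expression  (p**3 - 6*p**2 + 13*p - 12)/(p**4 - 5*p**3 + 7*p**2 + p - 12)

Factor: p**3 - 6*p**2 + 13*p - 12 = (p - 3)*(p**2 - 3*p + 4);  p**4 - 5*p**3 + 7*p**2 + p - 12 = (p - 3)*(p**2 - 3*p + 4)*(p + 1)
Cancel the common factors (p**2 - 3*p + 4), (p - 3).

1/(p + 1)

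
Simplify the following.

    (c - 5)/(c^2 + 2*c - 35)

1/(c + 7)

Factor: c^2 + 2*c - 35 = (c + 7)*(c - 5)
Cancel the common factor (c - 5).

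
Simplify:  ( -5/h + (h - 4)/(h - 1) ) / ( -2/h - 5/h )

Numerator: -5/h + (h - 4)/(h - 1) = (h**2 - 9*h + 5)/(h**2 - h)
Denominator: -2/h - 5/h = -7/h
Divide: ((h**2 - 9*h + 5)/(h**2 - h)) · (-h/7) = (-h**2 + 9*h - 5)/(7*h - 7)

(-h**2 + 9*h - 5)/(7*h - 7)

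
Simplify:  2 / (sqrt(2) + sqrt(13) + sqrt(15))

Group as (sqrt(13) + sqrt(15)) + sqrt(2); multiply by (sqrt(13) + sqrt(15)) - sqrt(2), then rationalise the remaining surd.

(-sqrt(390) + 2*sqrt(13) + 13*sqrt(2))/26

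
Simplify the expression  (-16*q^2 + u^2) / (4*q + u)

-16*q^2 + u^2 factors as -(4*q - u)*(4*q + u).

-4*q + u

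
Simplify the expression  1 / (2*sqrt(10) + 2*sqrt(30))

Multiply numerator and denominator by -2*sqrt(30) + 2*sqrt(10).
Denominator becomes -80; numerator becomes -2*sqrt(30) + 2*sqrt(10).

(-sqrt(10) + sqrt(30))/40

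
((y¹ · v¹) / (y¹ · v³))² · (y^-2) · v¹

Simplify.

1/(v³*y²)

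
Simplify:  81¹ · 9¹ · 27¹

81¹ = 3^4; 9¹ = 3^2; 27¹ = 3^3
Combine exponents: 3^9

3^9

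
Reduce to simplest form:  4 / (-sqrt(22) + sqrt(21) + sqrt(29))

Group as (sqrt(21) + sqrt(29)) - sqrt(22); multiply by (sqrt(21) + sqrt(29)) + sqrt(22), then rationalise the remaining surd.

(-28*sqrt(22) + 14*sqrt(29) + 30*sqrt(21) + 2*sqrt(13398))/413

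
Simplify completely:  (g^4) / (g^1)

Quotient: g^3

g^3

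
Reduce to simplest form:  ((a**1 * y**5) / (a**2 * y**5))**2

Inside the bracket: (a**-1)
Raise to the power 2: (a**-2)

a**(-2)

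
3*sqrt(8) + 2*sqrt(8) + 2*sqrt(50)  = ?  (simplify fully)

20*sqrt(2)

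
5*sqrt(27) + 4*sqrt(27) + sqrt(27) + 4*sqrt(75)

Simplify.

5*sqrt(27) = 15*sqrt(3); 4*sqrt(27) = 12*sqrt(3); sqrt(27) = 3*sqrt(3); 4*sqrt(75) = 20*sqrt(3)
Combine: (15 + 12 + 3 + 20)·sqrt(3) = 50*sqrt(3)

50*sqrt(3)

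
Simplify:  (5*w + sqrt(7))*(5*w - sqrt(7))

25*w^2 - 7

(5*w)^2 - (sqrt(7))^2 = 25*w^2 - 7.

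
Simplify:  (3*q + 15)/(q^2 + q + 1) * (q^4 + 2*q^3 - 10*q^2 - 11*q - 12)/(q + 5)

3*q^2 + 3*q - 36

Factor: 3*q + 15 = 3*(q + 5);  q^4 + 2*q^3 - 10*q^2 - 11*q - 12 = (q^2 + q + 1)*(q - 3)*(q + 4)
Cancel the common factors (q^2 + q + 1), (q + 5).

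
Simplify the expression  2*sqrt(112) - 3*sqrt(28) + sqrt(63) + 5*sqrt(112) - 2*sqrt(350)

-10*sqrt(14) + 25*sqrt(7)

2*sqrt(112) = 8*sqrt(7); 3*sqrt(28) = 6*sqrt(7); sqrt(63) = 3*sqrt(7); 5*sqrt(112) = 20*sqrt(7); 2*sqrt(350) = 10*sqrt(14)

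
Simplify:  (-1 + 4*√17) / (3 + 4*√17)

Multiply numerator and denominator by -4*√17 + 3.
Denominator becomes -263; numerator becomes -275 + 16*√17.

(-16*√17 + 275)/263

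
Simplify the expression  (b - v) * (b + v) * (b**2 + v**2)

Pair the conjugate factors: (b+v)(b-v) = b**2 - v**2, then repeat with the next factor.

b**4 - v**4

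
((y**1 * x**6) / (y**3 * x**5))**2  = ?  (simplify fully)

Inside the bracket: (y**-2) * x**1
Raise to the power 2: (y**-4) * x**2

x**2/y**4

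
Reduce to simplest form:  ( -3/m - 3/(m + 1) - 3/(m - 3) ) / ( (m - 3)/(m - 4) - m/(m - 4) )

(3*m^3 - 16*m^2 + 13*m + 12)/(m^3 - 2*m^2 - 3*m)

Numerator: -3/m - 3/(m + 1) - 3/(m - 3) = (-9*m^2 + 12*m + 9)/(m^3 - 2*m^2 - 3*m)
Denominator: (m - 3)/(m - 4) - m/(m - 4) = -3/(m - 4)
Divide: ((-9*m^2 + 12*m + 9)/(m^3 - 2*m^2 - 3*m)) · (-m/3 + 4/3) = (3*m^3 - 16*m^2 + 13*m + 12)/(m^3 - 2*m^2 - 3*m)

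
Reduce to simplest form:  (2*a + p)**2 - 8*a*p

After expansion: 4*a**2 - 4*a*p + p**2 — a perfect-square trinomial.

(2*a - p)**2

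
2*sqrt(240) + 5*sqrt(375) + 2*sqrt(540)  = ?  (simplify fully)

45*sqrt(15)

2*sqrt(240) = 8*sqrt(15); 5*sqrt(375) = 25*sqrt(15); 2*sqrt(540) = 12*sqrt(15)
Combine: (8 + 25 + 12)·sqrt(15) = 45*sqrt(15)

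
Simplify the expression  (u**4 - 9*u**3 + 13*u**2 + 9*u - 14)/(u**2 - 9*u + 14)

u**2 - 1

Factor: u**4 - 9*u**3 + 13*u**2 + 9*u - 14 = (u - 7)*(u + 1)*(u - 1)*(u - 2);  u**2 - 9*u + 14 = (u - 7)*(u - 2)
Cancel the common factors (u - 2), (u - 7).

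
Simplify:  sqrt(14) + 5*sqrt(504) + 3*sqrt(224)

43*sqrt(14)

sqrt(14) = sqrt(14); 5*sqrt(504) = 30*sqrt(14); 3*sqrt(224) = 12*sqrt(14)
Combine: (1 + 30 + 12)·sqrt(14) = 43*sqrt(14)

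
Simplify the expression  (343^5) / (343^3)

7^6

343^5 = 7^15; 343^3 = 7^9
Combine exponents: 7^6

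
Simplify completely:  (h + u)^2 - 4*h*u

Expanding gives h^2 - 2*h*u + u^2, a perfect square.

(h - u)^2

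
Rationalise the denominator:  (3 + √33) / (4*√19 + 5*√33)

(-4*√627 - 12*√19 + 15*√33 + 165)/521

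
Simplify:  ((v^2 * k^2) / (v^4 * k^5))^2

1/(k^6*v^4)

Inside the bracket: (v^-2) * (k^-3)
Raise to the power 2: (v^-4) * (k^-6)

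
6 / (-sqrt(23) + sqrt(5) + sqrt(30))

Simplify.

(-6*sqrt(23) - sqrt(30) + 24*sqrt(5) + 5*sqrt(138))/38

Group as (sqrt(5) + sqrt(30)) - sqrt(23); multiply by (sqrt(5) + sqrt(30)) + sqrt(23), then rationalise the remaining surd.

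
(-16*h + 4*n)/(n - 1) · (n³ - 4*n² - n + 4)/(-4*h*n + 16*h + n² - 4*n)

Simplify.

4*n + 4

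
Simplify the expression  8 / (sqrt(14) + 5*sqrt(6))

Multiply numerator and denominator by -sqrt(14) + 5*sqrt(6).
Denominator becomes 136; numerator becomes -8*sqrt(14) + 40*sqrt(6).

(-sqrt(14) + 5*sqrt(6))/17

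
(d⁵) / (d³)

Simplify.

d²

Quotient: d²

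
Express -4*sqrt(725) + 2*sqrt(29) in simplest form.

-18*sqrt(29)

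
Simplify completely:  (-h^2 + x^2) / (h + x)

-h + x

-h^2 + x^2 factors as (-h + x)*(h + x).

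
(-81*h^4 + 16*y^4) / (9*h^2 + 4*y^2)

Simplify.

-9*h^2 + 4*y^2

Factor (2*y)^4 - (3*h)^4 and cancel (9*h^2 + 4*y^2).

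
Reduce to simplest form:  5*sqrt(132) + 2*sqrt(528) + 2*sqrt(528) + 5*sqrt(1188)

5*sqrt(132) = 10*sqrt(33); 2*sqrt(528) = 8*sqrt(33); 2*sqrt(528) = 8*sqrt(33); 5*sqrt(1188) = 30*sqrt(33)
Combine: (10 + 8 + 8 + 30)·sqrt(33) = 56*sqrt(33)

56*sqrt(33)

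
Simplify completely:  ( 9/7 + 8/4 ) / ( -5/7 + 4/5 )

115/3

Numerator: 9/7 + 8/4 = 23/7
Denominator: -5/7 + 4/5 = 3/35
Divide: (23/7) · (35/3) = 115/3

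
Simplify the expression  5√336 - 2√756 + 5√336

5√336 = 20*√21; 2√756 = 12*√21; 5√336 = 20*√21
Combine: (20 - 12 + 20)·√21 = 28*√21

28*√21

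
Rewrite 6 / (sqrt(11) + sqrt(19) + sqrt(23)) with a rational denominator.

Group as (sqrt(11) + sqrt(19)) + sqrt(23); multiply by (sqrt(11) + sqrt(19)) - sqrt(23), then rationalise the remaining surd.

(-12*sqrt(4807) + 42*sqrt(23) + 90*sqrt(19) + 186*sqrt(11))/787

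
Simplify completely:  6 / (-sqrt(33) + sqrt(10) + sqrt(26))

(-18*sqrt(33) + 102*sqrt(26) + 294*sqrt(10) + 24*sqrt(2145))/1031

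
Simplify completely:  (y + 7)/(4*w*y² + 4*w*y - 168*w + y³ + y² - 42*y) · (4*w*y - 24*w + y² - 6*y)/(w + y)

1/(w + y)

Factor: 4*w*y² + 4*w*y - 168*w + y³ + y² - 42*y = (4*w + y)·(y - 6)·(y + 7);  4*w*y - 24*w + y² - 6*y = (4*w + y)·(y - 6)
Cancel the common factors (4*w + y), (y + 7), (y - 6).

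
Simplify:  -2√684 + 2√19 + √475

-5*√19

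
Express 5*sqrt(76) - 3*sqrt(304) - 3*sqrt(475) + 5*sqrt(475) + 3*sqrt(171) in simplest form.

17*sqrt(19)

5*sqrt(76) = 10*sqrt(19); 3*sqrt(304) = 12*sqrt(19); 3*sqrt(475) = 15*sqrt(19); 5*sqrt(475) = 25*sqrt(19); 3*sqrt(171) = 9*sqrt(19)
Combine: (10 - 12 - 15 + 25 + 9)·sqrt(19) = 17*sqrt(19)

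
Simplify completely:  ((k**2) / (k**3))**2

k**(-2)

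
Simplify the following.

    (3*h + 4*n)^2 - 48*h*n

(3*h - 4*n)^2

Expand the square and combine the 48*h*n term.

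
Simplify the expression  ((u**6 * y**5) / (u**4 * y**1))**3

u**6*y**12

Inside the bracket: u**2 * y**4
Raise to the power 3: u**6 * y**12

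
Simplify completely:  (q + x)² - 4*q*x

(q - x)²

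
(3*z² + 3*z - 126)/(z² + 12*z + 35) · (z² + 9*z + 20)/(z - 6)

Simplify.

Factor: 3*z² + 3*z - 126 = 3·(z + 7)·(z - 6);  z² + 12*z + 35 = (z + 5)·(z + 7);  z² + 9*z + 20 = (z + 4)·(z + 5)
Cancel the common factors (z + 7), (z - 6), (z + 5).

3*z + 12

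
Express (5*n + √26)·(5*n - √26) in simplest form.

(5*n)^2 - (√26)^2 = 25*n² - 26.

25*n² - 26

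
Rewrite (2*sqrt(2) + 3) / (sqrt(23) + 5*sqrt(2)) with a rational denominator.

Multiply numerator and denominator by -sqrt(23) + 5*sqrt(2).
Denominator becomes 27; numerator becomes -3*sqrt(23) - 2*sqrt(46) + 20 + 15*sqrt(2).

(-3*sqrt(23) - 2*sqrt(46) + 20 + 15*sqrt(2))/27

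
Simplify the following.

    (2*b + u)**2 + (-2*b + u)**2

8*b**2 + 2*u**2

Write as f(u,(2*b)) + f(u,-(2*b)) and expand.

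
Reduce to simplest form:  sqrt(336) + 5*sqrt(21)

9*sqrt(21)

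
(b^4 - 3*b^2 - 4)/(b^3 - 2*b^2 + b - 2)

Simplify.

b + 2

Factor: b^4 - 3*b^2 - 4 = (b + 2)*(b - 2)*(b^2 + 1);  b^3 - 2*b^2 + b - 2 = (b^2 + 1)*(b - 2)
Cancel the common factors (b^2 + 1), (b - 2).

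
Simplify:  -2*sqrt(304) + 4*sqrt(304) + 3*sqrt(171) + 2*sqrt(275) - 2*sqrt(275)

2*sqrt(304) = 8*sqrt(19); 4*sqrt(304) = 16*sqrt(19); 3*sqrt(171) = 9*sqrt(19); 2*sqrt(275) = 10*sqrt(11); 2*sqrt(275) = 10*sqrt(11)

17*sqrt(19)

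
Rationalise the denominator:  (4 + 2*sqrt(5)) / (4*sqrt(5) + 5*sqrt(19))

(-40 - 16*sqrt(5) + 20*sqrt(19) + 10*sqrt(95))/395

Multiply numerator and denominator by -5*sqrt(19) + 4*sqrt(5).
Denominator becomes -395; numerator becomes -10*sqrt(95) - 20*sqrt(19) + 16*sqrt(5) + 40.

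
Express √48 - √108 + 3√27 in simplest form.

7*√3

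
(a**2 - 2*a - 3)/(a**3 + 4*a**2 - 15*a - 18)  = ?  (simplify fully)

1/(a + 6)

Factor: a**2 - 2*a - 3 = (a - 3)*(a + 1);  a**3 + 4*a**2 - 15*a - 18 = (a + 1)*(a + 6)*(a - 3)
Cancel the common factors (a - 3), (a + 1).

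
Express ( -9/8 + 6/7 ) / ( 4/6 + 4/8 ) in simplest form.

-45/196

Numerator: -9/8 + 6/7 = -15/56
Denominator: 4/6 + 4/8 = 7/6
Divide: (-15/56) · (6/7) = -45/196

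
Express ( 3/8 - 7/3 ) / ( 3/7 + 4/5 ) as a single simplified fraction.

-1645/1032

Numerator: 3/8 - 7/3 = -47/24
Denominator: 3/7 + 4/5 = 43/35
Divide: (-47/24) · (35/43) = -1645/1032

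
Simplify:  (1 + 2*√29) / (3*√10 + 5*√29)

Multiply numerator and denominator by -3*√10 + 5*√29.
Denominator becomes 635; numerator becomes -6*√290 - 3*√10 + 5*√29 + 290.

(-6*√290 - 3*√10 + 5*√29 + 290)/635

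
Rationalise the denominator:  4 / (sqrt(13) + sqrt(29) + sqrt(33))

(-8*sqrt(12441) + 36*sqrt(33) + 68*sqrt(29) + 196*sqrt(13))/1427

Group as (sqrt(13) + sqrt(29)) + sqrt(33); multiply by (sqrt(13) + sqrt(29)) - sqrt(33), then rationalise the remaining surd.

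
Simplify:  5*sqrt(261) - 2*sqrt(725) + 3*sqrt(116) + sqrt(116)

13*sqrt(29)

5*sqrt(261) = 15*sqrt(29); 2*sqrt(725) = 10*sqrt(29); 3*sqrt(116) = 6*sqrt(29); sqrt(116) = 2*sqrt(29)
Combine: (15 - 10 + 6 + 2)·sqrt(29) = 13*sqrt(29)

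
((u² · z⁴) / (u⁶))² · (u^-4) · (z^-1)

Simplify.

Inside the bracket: (u^-4) · z⁴
Raise to the power 2: (u^-8) · z⁸
Multiply by (u^-4) · (z^-1): add exponents.

z⁷/u^12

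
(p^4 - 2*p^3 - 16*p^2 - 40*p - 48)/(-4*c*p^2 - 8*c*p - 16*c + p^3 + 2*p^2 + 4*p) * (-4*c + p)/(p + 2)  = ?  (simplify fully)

Factor: p^4 - 2*p^3 - 16*p^2 - 40*p - 48 = (p^2 + 2*p + 4)*(p + 2)*(p - 6);  -4*c*p^2 - 8*c*p - 16*c + p^3 + 2*p^2 + 4*p = (-4*c + p)*(p^2 + 2*p + 4)
Cancel the common factors (p^2 + 2*p + 4), (-4*c + p), (p + 2).

p - 6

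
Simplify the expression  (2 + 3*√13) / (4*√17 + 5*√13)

Multiply numerator and denominator by -4*√17 + 5*√13.
Denominator becomes 53; numerator becomes -12*√221 - 8*√17 + 10*√13 + 195.

(-12*√221 - 8*√17 + 10*√13 + 195)/53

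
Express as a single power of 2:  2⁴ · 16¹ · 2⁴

2^12

2⁴ = 2^4; 16¹ = 2^4; 2⁴ = 2^4
Combine exponents: 2^12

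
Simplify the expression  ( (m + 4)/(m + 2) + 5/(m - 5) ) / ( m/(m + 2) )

(m^2 + 4*m - 10)/(m^2 - 5*m)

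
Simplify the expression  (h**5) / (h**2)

Quotient: h**3

h**3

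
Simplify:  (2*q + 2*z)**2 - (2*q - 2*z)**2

16*q*z

Only the odd-power cross terms survive.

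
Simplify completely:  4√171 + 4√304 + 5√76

4√171 = 12*√19; 4√304 = 16*√19; 5√76 = 10*√19
Combine: (12 + 16 + 10)·√19 = 38*√19

38*√19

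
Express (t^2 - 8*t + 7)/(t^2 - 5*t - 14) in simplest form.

Factor: t^2 - 8*t + 7 = (t - 7)*(t - 1);  t^2 - 5*t - 14 = (t - 7)*(t + 2)
Cancel the common factor (t - 7).

(t - 1)/(t + 2)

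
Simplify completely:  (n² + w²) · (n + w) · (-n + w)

Telescope via difference of squares: (w+n)(w-n) = -n² + w², then repeat with the next factor.

-n⁴ + w⁴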